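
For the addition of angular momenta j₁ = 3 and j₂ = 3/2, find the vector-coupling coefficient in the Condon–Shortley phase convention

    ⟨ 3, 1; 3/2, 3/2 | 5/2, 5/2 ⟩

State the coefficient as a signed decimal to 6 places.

+0.327327

√[6·2!4!1!/8! · 4!2!3!0!5!0!] = √(1728/7)
  +(−1)^2/∏(2,0,0,1,4,0)! = 1/48  (running 1/48)
⟨..|..⟩ = √(1728/7)·(1/48) = +0.327327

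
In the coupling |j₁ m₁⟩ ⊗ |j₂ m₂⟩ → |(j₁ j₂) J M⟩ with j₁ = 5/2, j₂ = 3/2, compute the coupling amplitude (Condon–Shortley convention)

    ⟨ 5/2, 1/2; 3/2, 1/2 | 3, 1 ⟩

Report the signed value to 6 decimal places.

triangle: 1!·4!·2!/8! = 48/40320
(j±m)!: 3!·2!·2!·1!·4!·2! = 1152
prefactor² = (2J+1)·Δ·N² = 48/5
  k=0: +1/(0!·1!·2!·2!·2!·0!) = 1/8
  k=1: −1/(1!·0!·1!·1!·3!·1!) = -1/6
Σ = -1/24  ⇒  CG² = 48/5·(-1/24)² = 1/60
CG = −√(1/60) = -0.129099

-0.129099  (= −√(1/60))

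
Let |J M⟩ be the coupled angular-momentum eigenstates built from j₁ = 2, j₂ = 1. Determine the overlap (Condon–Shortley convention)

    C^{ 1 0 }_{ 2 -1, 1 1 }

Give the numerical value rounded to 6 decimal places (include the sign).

j₁+j₂−J=2  J+j₁−j₂=2  J−j₁+j₂=0  j₁+j₂+J+1=5
(j₁±m₁, j₂±m₂, J±M) = (1,3,2,0,1,1)
P² = 6/5
sum k=2..2:
  [2] +1/2 = 1/2
S = 1/2
C² = P²·S² = 3/10 ; C = +0.547723

+0.547723  (= +√(3/10))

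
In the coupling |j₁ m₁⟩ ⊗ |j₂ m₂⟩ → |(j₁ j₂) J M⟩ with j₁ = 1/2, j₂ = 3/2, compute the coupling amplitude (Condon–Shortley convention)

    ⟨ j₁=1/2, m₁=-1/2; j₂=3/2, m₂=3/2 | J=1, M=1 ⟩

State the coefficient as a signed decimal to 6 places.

j₁+j₂−J=1  J+j₁−j₂=0  J−j₁+j₂=2  j₁+j₂+J+1=4
(j₁±m₁, j₂±m₂, J±M) = (0,1,3,0,2,0)
P² = 3
sum k=1..1:
  [1] −1/2 = -1/2
S = -1/2
C² = P²·S² = 3/4 ; C = -0.866025

-0.866025  (= −√(3/4))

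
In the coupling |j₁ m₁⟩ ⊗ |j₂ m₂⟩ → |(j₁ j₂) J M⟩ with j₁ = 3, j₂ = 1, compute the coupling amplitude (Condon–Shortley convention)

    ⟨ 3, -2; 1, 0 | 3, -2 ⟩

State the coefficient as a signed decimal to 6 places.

−√(1/3) ≈ -0.577350

j₁+j₂−J=1  J+j₁−j₂=5  J−j₁+j₂=1  j₁+j₂+J+1=8
(j₁±m₁, j₂±m₂, J±M) = (1,5,1,1,1,5)
P² = 300
sum k=0..1:
  [0] +1/120 = 1/120
  [1] −1/24 = -1/24
S = -1/30
C² = P²·S² = 1/3 ; C = -0.577350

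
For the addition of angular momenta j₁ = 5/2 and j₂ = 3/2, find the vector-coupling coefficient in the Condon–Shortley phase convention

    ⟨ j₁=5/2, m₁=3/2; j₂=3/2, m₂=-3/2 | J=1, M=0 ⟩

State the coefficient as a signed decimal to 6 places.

+√(1/5) = +0.447214

triangle: 3!×2!×0!/6! = 12/720
(j±m)!: 4!×1!×0!×3!×1!×1! = 144
prefactor² = (2J+1)×Δ×N² = 36/5
  k=0: +1/(0!×3!×1!×0!×1!×0!) = 1/6
Σ = 1/6  ⇒  CG² = 36/5×1/6² = 1/5
CG = +√(1/5) = +0.447214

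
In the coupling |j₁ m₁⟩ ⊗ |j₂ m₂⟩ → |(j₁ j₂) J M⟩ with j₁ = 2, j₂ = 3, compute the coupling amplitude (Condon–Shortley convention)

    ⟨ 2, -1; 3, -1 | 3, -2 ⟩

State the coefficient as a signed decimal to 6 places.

j₁+j₂−J=2  J+j₁−j₂=2  J−j₁+j₂=4  j₁+j₂+J+1=9
(j₁±m₁, j₂±m₂, J±M) = (1,3,2,4,1,5)
P² = 64
sum k=1..2:
  [1] −1/12 = -1/12
  [2] +1/48 = 1/48
S = -1/16
C² = P²·S² = 1/4 ; C = -0.500000

-0.500000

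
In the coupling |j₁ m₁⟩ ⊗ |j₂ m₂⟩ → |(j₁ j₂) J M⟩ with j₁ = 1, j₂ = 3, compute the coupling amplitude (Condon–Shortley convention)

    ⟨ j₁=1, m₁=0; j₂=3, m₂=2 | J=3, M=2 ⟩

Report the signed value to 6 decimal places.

√[7·1!1!5!/8! · 1!1!5!1!5!1!] = √(300)
  +(−1)^0/∏(0,1,1,5,0,0)! = 1/120  (running 1/120)
  +(−1)^1/∏(1,0,0,4,1,1)! = -1/24  (running -1/30)
⟨..|..⟩ = √(300)·(-1/30) = -0.577350

-0.577350  (= −√(1/3))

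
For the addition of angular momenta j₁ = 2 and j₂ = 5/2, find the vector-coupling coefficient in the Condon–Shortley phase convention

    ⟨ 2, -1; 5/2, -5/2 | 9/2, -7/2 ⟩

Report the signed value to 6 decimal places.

+√(4/9) = +0.666667

√[10·0!4!5!/10! · 1!3!0!5!1!8!] = √(230400)
  +(−1)^0/∏(0,0,3,0,1,5)! = 1/720  (running 1/720)
⟨..|..⟩ = √(230400)·(1/720) = +0.666667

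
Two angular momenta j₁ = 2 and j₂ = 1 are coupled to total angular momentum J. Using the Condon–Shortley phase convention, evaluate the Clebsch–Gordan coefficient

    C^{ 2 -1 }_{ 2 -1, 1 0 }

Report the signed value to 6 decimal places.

√[5·1!3!1!/6! · 1!3!1!1!1!3!] = √(3/2)
  +(−1)^0/∏(0,1,3,1,0,0)! = 1/6  (running 1/6)
  +(−1)^1/∏(1,0,2,0,1,1)! = -1/2  (running -1/3)
⟨..|..⟩ = √(3/2)·(-1/3) = -0.408248

-0.408248  (= −√(1/6))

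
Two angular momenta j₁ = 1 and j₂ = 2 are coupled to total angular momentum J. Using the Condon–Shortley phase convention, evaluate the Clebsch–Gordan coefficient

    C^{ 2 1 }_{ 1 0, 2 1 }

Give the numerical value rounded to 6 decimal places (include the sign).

−√(1/6) = -0.408248

triangle: 1!·1!·3!/6! = 6/720
(j±m)!: 1!·1!·3!·1!·3!·1! = 36
prefactor² = (2J+1)·Δ·N² = 3/2
  k=0: +1/(0!·1!·1!·3!·0!·0!) = 1/6
  k=1: −1/(1!·0!·0!·2!·1!·1!) = -1/2
Σ = -1/3  ⇒  CG² = 3/2·(-1/3)² = 1/6
CG = −√(1/6) = -0.408248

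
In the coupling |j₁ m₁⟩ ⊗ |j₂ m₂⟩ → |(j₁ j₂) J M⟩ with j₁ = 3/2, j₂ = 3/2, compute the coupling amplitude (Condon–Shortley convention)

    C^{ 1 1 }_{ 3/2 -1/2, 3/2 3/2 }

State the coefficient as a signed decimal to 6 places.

+0.547723

j₁+j₂−J=2  J+j₁−j₂=1  J−j₁+j₂=1  j₁+j₂+J+1=5
(j₁±m₁, j₂±m₂, J±M) = (1,2,3,0,2,0)
P² = 6/5
sum k=2..2:
  [2] +1/2 = 1/2
S = 1/2
C² = P²·S² = 3/10 ; C = +0.547723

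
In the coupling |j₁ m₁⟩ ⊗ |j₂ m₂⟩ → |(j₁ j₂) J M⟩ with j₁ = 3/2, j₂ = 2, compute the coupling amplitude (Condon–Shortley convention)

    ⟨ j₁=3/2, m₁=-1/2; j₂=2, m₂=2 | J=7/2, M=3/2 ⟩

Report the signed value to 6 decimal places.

j₁+j₂−J=0  J+j₁−j₂=3  J−j₁+j₂=4  j₁+j₂+J+1=8
(j₁±m₁, j₂±m₂, J±M) = (1,2,4,0,5,2)
P² = 2304/7
sum k=0..0:
  [0] +1/48 = 1/48
S = 1/48
C² = P²·S² = 1/7 ; C = +0.377964

+√(1/7) = +0.377964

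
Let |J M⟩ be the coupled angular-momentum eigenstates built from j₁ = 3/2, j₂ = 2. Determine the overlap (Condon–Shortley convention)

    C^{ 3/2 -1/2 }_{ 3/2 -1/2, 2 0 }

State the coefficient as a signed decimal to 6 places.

triangle: 2!·1!·2!/6! = 4/720
(j±m)!: 1!·2!·2!·2!·1!·2! = 16
prefactor² = (2J+1)·Δ·N² = 16/45
  k=1: −1/(1!·1!·1!·1!·0!·1!) = -1
  k=2: +1/(2!·0!·0!·0!·1!·2!) = 1/4
Σ = -3/4  ⇒  CG² = 16/45·(-3/4)² = 1/5
CG = −√(1/5) = -0.447214

-0.447214  (= −√(1/5))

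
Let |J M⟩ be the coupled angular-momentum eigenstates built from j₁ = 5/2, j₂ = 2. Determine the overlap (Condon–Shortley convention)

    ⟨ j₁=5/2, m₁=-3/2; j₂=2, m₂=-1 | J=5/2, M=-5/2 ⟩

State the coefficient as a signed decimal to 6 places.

triangle: 2!·3!·2!/8! = 24/40320
(j±m)!: 1!·4!·1!·3!·0!·5! = 17280
prefactor² = (2J+1)·Δ·N² = 432/7
  k=1: −1/(1!·1!·3!·0!·0!·2!) = -1/12
Σ = -1/12  ⇒  CG² = 432/7·(-1/12)² = 3/7
CG = −√(3/7) = -0.654654

−√(3/7) = -0.654654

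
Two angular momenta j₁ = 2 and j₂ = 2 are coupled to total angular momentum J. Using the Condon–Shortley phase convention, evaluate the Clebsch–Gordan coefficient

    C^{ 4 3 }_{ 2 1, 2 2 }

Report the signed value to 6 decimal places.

j₁+j₂−J=0  J+j₁−j₂=4  J−j₁+j₂=4  j₁+j₂+J+1=9
(j₁±m₁, j₂±m₂, J±M) = (3,1,4,0,7,1)
P² = 10368
sum k=0..0:
  [0] +1/144 = 1/144
S = 1/144
C² = P²·S² = 1/2 ; C = +0.707107

+√(1/2) ≈ +0.707107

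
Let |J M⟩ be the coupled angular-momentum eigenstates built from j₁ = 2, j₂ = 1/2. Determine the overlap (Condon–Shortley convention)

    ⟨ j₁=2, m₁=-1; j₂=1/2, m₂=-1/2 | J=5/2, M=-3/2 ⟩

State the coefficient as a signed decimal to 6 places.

+0.894427

√[6·0!4!1!/6! · 1!3!0!1!1!4!] = √(144/5)
  +(−1)^0/∏(0,0,3,0,1,1)! = 1/6  (running 1/6)
⟨..|..⟩ = √(144/5)·(1/6) = +0.894427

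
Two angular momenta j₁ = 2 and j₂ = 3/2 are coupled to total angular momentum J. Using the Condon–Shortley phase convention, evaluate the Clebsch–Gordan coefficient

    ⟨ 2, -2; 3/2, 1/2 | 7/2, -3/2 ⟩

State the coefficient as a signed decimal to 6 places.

+√(1/7) = +0.377964

√[8·0!4!3!/8! · 0!4!2!1!2!5!] = √(2304/7)
  +(−1)^0/∏(0,0,4,2,0,1)! = 1/48  (running 1/48)
⟨..|..⟩ = √(2304/7)·(1/48) = +0.377964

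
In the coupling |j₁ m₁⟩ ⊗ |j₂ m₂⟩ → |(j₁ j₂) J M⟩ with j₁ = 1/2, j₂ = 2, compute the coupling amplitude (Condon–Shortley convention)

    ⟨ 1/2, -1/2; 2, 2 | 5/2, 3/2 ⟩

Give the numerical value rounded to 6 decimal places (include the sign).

+√(1/5) = +0.447214

triangle: 0!×1!×4!/6! = 24/720
(j±m)!: 0!×1!×4!×0!×4!×1! = 576
prefactor² = (2J+1)×Δ×N² = 576/5
  k=0: +1/(0!×0!×1!×4!×0!×0!) = 1/24
Σ = 1/24  ⇒  CG² = 576/5×1/24² = 1/5
CG = +√(1/5) = +0.447214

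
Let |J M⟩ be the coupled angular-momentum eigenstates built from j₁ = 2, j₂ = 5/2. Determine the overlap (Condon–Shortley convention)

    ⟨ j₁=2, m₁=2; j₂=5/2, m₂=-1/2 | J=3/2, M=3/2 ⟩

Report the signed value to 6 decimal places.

+√(4/35) ≈ +0.338062

j₁+j₂−J=3  J+j₁−j₂=1  J−j₁+j₂=2  j₁+j₂+J+1=7
(j₁±m₁, j₂±m₂, J±M) = (4,0,2,3,3,0)
P² = 576/35
sum k=0..0:
  [0] +1/12 = 1/12
S = 1/12
C² = P²·S² = 4/35 ; C = +0.338062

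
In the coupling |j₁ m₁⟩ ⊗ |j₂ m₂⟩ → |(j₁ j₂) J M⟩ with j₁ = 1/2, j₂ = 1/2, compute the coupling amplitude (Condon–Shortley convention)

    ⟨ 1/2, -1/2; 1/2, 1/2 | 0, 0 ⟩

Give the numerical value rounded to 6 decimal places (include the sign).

-0.707107

j₁+j₂−J=1  J+j₁−j₂=0  J−j₁+j₂=0  j₁+j₂+J+1=2
(j₁±m₁, j₂±m₂, J±M) = (0,1,1,0,0,0)
P² = 1/2
sum k=1..1:
  [1] −1/1 = -1
S = -1
C² = P²·S² = 1/2 ; C = -0.707107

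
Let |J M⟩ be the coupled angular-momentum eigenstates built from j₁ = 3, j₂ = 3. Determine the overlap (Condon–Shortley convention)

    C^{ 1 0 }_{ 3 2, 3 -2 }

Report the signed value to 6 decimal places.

−√(1/7) = -0.377964

triangle: 5!·1!·1!/8! = 120/40320
(j±m)!: 5!·1!·1!·5!·1!·1! = 14400
prefactor² = (2J+1)·Δ·N² = 900/7
  k=0: +1/(0!·5!·1!·1!·0!·0!) = 1/120
  k=1: −1/(1!·4!·0!·0!·1!·1!) = -1/24
Σ = -1/30  ⇒  CG² = 900/7·(-1/30)² = 1/7
CG = −√(1/7) = -0.377964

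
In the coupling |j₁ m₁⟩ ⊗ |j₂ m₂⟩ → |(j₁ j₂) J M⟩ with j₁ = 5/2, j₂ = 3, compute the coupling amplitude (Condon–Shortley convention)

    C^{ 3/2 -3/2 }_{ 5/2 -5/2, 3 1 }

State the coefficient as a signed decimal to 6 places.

triangle: 4!*1!*2!/8! = 48/40320
(j±m)!: 0!*5!*4!*2!*0!*3! = 34560
prefactor² = (2J+1)*Δ*N² = 1152/7
  k=4: +1/(4!*0!*1!*0!*0!*2!) = 1/48
Σ = 1/48  ⇒  CG² = 1152/7*1/48² = 1/14
CG = +√(1/14) = +0.267261

+√(1/14) ≈ +0.267261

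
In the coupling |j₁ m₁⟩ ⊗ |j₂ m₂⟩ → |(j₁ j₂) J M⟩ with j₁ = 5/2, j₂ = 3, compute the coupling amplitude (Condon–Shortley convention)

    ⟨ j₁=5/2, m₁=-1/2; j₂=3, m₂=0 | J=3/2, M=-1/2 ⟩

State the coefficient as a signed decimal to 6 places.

+0.338062  (= +√(4/35))

j₁+j₂−J=4  J+j₁−j₂=1  J−j₁+j₂=2  j₁+j₂+J+1=8
(j₁±m₁, j₂±m₂, J±M) = (2,3,3,3,1,2)
P² = 144/35
sum k=2..3:
  [2] +1/4 = 1/4
  [3] −1/12 = -1/12
S = 1/6
C² = P²·S² = 4/35 ; C = +0.338062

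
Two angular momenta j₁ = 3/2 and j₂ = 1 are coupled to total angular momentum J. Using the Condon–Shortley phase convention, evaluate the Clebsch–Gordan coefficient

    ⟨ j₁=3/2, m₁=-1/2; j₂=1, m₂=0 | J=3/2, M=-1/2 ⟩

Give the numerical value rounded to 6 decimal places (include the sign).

-0.258199

triangle: 1!·2!·1!/5! = 2/120
(j±m)!: 1!·2!·1!·1!·1!·2! = 4
prefactor² = (2J+1)·Δ·N² = 4/15
  k=0: +1/(0!·1!·2!·1!·0!·0!) = 1/2
  k=1: −1/(1!·0!·1!·0!·1!·1!) = -1
Σ = -1/2  ⇒  CG² = 4/15·(-1/2)² = 1/15
CG = −√(1/15) = -0.258199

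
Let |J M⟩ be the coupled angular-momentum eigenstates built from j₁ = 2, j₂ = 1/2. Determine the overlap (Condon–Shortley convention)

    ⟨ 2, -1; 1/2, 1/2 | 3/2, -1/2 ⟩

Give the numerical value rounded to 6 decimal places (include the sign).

−√(3/5) = -0.774597

triangle: 1!*3!*0!/5! = 6/120
(j±m)!: 1!*3!*1!*0!*1!*2! = 12
prefactor² = (2J+1)*Δ*N² = 12/5
  k=1: −1/(1!*0!*2!*0!*1!*0!) = -1/2
Σ = -1/2  ⇒  CG² = 12/5*(-1/2)² = 3/5
CG = −√(3/5) = -0.774597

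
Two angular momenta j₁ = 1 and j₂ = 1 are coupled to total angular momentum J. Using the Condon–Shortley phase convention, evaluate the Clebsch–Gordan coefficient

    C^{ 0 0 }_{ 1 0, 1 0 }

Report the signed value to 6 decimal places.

√[1·2!0!0!/3! · 1!1!1!1!0!0!] = √(1/3)
  +(−1)^1/∏(1,1,0,0,0,0)! = -1  (running -1)
⟨..|..⟩ = √(1/3)·(-1) = -0.577350

−√(1/3) = -0.577350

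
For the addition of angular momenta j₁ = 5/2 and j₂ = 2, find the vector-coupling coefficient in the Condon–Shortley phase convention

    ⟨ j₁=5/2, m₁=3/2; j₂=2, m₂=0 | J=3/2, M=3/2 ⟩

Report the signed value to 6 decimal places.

−√(12/35) ≈ -0.585540

triangle: 3!·2!·1!/7! = 12/5040
(j±m)!: 4!·1!·2!·2!·3!·0! = 576
prefactor² = (2J+1)·Δ·N² = 192/35
  k=1: −1/(1!·2!·0!·1!·2!·0!) = -1/4
Σ = -1/4  ⇒  CG² = 192/35·(-1/4)² = 12/35
CG = −√(12/35) = -0.585540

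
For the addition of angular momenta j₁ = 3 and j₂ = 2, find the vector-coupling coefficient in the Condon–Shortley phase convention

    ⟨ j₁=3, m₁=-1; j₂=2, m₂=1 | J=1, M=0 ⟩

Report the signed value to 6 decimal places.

−√(8/35) = -0.478091

triangle: 4!×2!×0!/7! = 48/5040
(j±m)!: 2!×4!×3!×1!×1!×1! = 288
prefactor² = (2J+1)×Δ×N² = 288/35
  k=3: −1/(3!×1!×1!×0!×1!×0!) = -1/6
Σ = -1/6  ⇒  CG² = 288/35×(-1/6)² = 8/35
CG = −√(8/35) = -0.478091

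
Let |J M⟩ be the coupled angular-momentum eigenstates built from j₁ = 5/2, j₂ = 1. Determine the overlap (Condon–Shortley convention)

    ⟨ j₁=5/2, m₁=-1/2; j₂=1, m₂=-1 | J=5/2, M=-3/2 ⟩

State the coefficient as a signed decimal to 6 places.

+√(16/35) ≈ +0.676123

√[6·1!4!1!/7! · 2!3!0!2!1!4!] = √(576/35)
  +(−1)^0/∏(0,1,3,0,1,1)! = 1/6  (running 1/6)
⟨..|..⟩ = √(576/35)·(1/6) = +0.676123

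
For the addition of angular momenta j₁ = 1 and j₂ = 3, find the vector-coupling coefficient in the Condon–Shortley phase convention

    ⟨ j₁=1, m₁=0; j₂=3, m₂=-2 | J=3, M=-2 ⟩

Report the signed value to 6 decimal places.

triangle: 1!*1!*5!/8! = 120/40320
(j±m)!: 1!*1!*1!*5!*1!*5! = 14400
prefactor² = (2J+1)*Δ*N² = 300
  k=0: +1/(0!*1!*1!*1!*0!*4!) = 1/24
  k=1: −1/(1!*0!*0!*0!*1!*5!) = -1/120
Σ = 1/30  ⇒  CG² = 300*1/30² = 1/3
CG = +√(1/3) = +0.577350

+0.577350  (= +√(1/3))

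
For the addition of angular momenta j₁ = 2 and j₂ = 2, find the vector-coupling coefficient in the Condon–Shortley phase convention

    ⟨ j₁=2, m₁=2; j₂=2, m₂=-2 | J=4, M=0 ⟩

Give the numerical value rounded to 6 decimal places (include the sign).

√[9·0!4!4!/9! · 4!0!0!4!4!4!] = √(165888/35)
  +(−1)^0/∏(0,0,0,0,4,4)! = 1/576  (running 1/576)
⟨..|..⟩ = √(165888/35)·(1/576) = +0.119523

+√(1/70) ≈ +0.119523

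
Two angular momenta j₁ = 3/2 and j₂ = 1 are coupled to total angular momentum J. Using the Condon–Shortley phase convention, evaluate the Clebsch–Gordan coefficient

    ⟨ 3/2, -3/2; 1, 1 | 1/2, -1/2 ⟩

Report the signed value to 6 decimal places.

√[2·2!1!0!/4! · 0!3!2!0!0!1!] = √(2)
  +(−1)^2/∏(2,0,1,0,0,0)! = 1/2  (running 1/2)
⟨..|..⟩ = √(2)·(1/2) = +0.707107

+0.707107  (= +√(1/2))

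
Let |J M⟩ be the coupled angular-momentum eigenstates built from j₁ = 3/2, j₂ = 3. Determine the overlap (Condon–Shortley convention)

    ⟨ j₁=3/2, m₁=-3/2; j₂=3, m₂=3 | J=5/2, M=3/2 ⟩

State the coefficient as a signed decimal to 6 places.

+0.566947  (= +√(9/28))

√[6·2!1!4!/8! · 0!3!6!0!4!1!] = √(5184/7)
  +(−1)^2/∏(2,0,1,4,0,0)! = 1/48  (running 1/48)
⟨..|..⟩ = √(5184/7)·(1/48) = +0.566947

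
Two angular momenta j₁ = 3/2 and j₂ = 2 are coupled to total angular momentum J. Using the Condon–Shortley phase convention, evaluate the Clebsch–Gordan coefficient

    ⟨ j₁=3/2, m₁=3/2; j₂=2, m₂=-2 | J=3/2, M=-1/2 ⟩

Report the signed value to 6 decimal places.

√[4·2!1!2!/6! · 3!0!0!4!1!2!] = √(32/5)
  +(−1)^0/∏(0,2,0,0,1,2)! = 1/4  (running 1/4)
⟨..|..⟩ = √(32/5)·(1/4) = +0.632456

+√(2/5) = +0.632456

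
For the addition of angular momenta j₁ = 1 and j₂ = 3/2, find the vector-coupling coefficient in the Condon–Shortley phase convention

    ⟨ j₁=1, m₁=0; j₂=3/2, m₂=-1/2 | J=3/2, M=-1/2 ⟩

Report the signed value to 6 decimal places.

+√(1/15) ≈ +0.258199

triangle: 1!×1!×2!/5! = 2/120
(j±m)!: 1!×1!×1!×2!×1!×2! = 4
prefactor² = (2J+1)×Δ×N² = 4/15
  k=0: +1/(0!×1!×1!×1!×0!×1!) = 1
  k=1: −1/(1!×0!×0!×0!×1!×2!) = -1/2
Σ = 1/2  ⇒  CG² = 4/15×1/2² = 1/15
CG = +√(1/15) = +0.258199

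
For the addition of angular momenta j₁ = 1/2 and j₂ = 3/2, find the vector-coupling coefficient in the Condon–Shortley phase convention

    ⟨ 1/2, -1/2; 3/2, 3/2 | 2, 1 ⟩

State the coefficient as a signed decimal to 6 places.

+√(1/4) = +0.500000

triangle: 0!*1!*3!/5! = 6/120
(j±m)!: 0!*1!*3!*0!*3!*1! = 36
prefactor² = (2J+1)*Δ*N² = 9
  k=0: +1/(0!*0!*1!*3!*0!*0!) = 1/6
Σ = 1/6  ⇒  CG² = 9*1/6² = 1/4
CG = +√(1/4) = +0.500000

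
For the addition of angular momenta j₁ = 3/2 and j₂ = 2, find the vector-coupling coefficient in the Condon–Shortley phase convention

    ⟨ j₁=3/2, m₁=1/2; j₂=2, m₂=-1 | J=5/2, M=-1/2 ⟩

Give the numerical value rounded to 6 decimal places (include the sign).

+0.597614  (= +√(5/14))

j₁+j₂−J=1  J+j₁−j₂=2  J−j₁+j₂=3  j₁+j₂+J+1=7
(j₁±m₁, j₂±m₂, J±M) = (2,1,1,3,2,3)
P² = 72/35
sum k=0..1:
  [0] +1/2 = 1/2
  [1] −1/12 = -1/12
S = 5/12
C² = P²·S² = 5/14 ; C = +0.597614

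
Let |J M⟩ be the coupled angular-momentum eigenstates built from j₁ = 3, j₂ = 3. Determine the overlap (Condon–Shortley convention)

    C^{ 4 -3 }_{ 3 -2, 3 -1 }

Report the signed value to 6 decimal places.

triangle: 2!·4!·4!/11! = 1152/39916800
(j±m)!: 1!·5!·2!·4!·1!·7! = 29030400
prefactor² = (2J+1)·Δ·N² = 82944/11
  k=1: −1/(1!·1!·4!·1!·0!·3!) = -1/144
  k=2: +1/(2!·0!·3!·0!·1!·4!) = 1/288
Σ = -1/288  ⇒  CG² = 82944/11·(-1/288)² = 1/11
CG = −√(1/11) = -0.301511

−√(1/11) ≈ -0.301511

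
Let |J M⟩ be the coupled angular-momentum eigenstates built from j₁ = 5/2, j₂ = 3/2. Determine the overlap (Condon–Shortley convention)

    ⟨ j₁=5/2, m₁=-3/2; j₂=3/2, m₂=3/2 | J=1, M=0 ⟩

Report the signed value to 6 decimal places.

-0.447214  (= −√(1/5))

triangle: 3!*2!*0!/6! = 12/720
(j±m)!: 1!*4!*3!*0!*1!*1! = 144
prefactor² = (2J+1)*Δ*N² = 36/5
  k=3: −1/(3!*0!*1!*0!*1!*0!) = -1/6
Σ = -1/6  ⇒  CG² = 36/5*(-1/6)² = 1/5
CG = −√(1/5) = -0.447214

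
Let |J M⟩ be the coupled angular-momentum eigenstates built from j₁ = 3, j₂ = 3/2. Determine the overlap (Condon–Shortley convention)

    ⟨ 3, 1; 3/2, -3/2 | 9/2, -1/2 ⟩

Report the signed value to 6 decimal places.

+√(5/42) ≈ +0.345033

j₁+j₂−J=0  J+j₁−j₂=6  J−j₁+j₂=3  j₁+j₂+J+1=10
(j₁±m₁, j₂±m₂, J±M) = (4,2,0,3,4,5)
P² = 69120/7
sum k=0..0:
  [0] +1/288 = 1/288
S = 1/288
C² = P²·S² = 5/42 ; C = +0.345033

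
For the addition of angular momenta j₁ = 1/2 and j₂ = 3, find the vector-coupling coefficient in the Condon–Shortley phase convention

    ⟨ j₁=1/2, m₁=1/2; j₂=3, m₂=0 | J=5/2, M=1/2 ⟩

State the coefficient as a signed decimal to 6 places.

√[6·1!0!5!/7! · 1!0!3!3!3!2!] = √(432/7)
  +(−1)^0/∏(0,1,0,3,0,2)! = 1/12  (running 1/12)
⟨..|..⟩ = √(432/7)·(1/12) = +0.654654

+√(3/7) = +0.654654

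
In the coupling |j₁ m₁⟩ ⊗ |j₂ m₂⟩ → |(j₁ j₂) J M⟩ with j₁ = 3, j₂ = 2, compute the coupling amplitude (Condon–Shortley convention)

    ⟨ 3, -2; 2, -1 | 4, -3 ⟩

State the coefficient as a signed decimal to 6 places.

-0.223607

√[9·1!5!3!/10! · 1!5!1!3!1!7!] = √(6480)
  +(−1)^0/∏(0,1,5,1,0,2)! = 1/240  (running 1/240)
  +(−1)^1/∏(1,0,4,0,1,3)! = -1/144  (running -1/360)
⟨..|..⟩ = √(6480)·(-1/360) = -0.223607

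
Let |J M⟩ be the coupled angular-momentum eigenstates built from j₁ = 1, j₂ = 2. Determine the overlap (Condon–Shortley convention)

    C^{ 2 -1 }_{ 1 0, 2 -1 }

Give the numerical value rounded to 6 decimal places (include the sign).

√[5·1!1!3!/6! · 1!1!1!3!1!3!] = √(3/2)
  +(−1)^0/∏(0,1,1,1,0,2)! = 1/2  (running 1/2)
  +(−1)^1/∏(1,0,0,0,1,3)! = -1/6  (running 1/3)
⟨..|..⟩ = √(3/2)·(1/3) = +0.408248

+0.408248  (= +√(1/6))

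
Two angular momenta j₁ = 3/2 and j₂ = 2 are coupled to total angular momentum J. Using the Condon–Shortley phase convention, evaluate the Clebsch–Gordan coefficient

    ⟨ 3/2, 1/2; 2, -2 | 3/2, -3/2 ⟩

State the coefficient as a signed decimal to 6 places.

+√(2/5) ≈ +0.632456

j₁+j₂−J=2  J+j₁−j₂=1  J−j₁+j₂=2  j₁+j₂+J+1=6
(j₁±m₁, j₂±m₂, J±M) = (2,1,0,4,0,3)
P² = 32/5
sum k=0..0:
  [0] +1/4 = 1/4
S = 1/4
C² = P²·S² = 2/5 ; C = +0.632456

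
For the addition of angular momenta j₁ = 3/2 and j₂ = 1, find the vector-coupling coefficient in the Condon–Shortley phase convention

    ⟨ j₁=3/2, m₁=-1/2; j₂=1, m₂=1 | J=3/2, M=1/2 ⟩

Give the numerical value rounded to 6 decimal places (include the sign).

−√(8/15) = -0.730297

√[4·1!2!1!/5! · 1!2!2!0!2!1!] = √(8/15)
  +(−1)^1/∏(1,0,1,1,1,0)! = -1  (running -1)
⟨..|..⟩ = √(8/15)·(-1) = -0.730297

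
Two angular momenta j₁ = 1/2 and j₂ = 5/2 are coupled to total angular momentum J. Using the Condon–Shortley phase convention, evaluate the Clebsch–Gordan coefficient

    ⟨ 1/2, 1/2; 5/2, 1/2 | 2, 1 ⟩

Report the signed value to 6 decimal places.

triangle: 1!×0!×4!/6! = 24/720
(j±m)!: 1!×0!×3!×2!×3!×1! = 72
prefactor² = (2J+1)×Δ×N² = 12
  k=0: +1/(0!×1!×0!×3!×0!×1!) = 1/6
Σ = 1/6  ⇒  CG² = 12×1/6² = 1/3
CG = +√(1/3) = +0.577350

+0.577350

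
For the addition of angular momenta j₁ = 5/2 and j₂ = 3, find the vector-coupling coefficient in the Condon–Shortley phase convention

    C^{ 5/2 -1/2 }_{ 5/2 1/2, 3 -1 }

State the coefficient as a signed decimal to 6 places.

−√(8/35) = -0.478091

√[6·3!2!3!/9! · 3!2!2!4!2!3!] = √(288/35)
  +(−1)^0/∏(0,3,2,2,0,1)! = 1/24  (running 1/24)
  +(−1)^1/∏(1,2,1,1,1,2)! = -1/4  (running -5/24)
  +(−1)^2/∏(2,1,0,0,2,3)! = 1/24  (running -1/6)
⟨..|..⟩ = √(288/35)·(-1/6) = -0.478091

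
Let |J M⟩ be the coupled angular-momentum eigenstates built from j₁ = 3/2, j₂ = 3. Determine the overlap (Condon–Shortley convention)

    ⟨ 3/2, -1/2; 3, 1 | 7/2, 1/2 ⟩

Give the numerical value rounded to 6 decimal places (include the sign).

−√(2/7) ≈ -0.534522

triangle: 1!*2!*5!/9! = 240/362880
(j±m)!: 1!*2!*4!*2!*4!*3! = 13824
prefactor² = (2J+1)*Δ*N² = 512/7
  k=0: +1/(0!*1!*2!*4!*0!*1!) = 1/48
  k=1: −1/(1!*0!*1!*3!*1!*2!) = -1/12
Σ = -1/16  ⇒  CG² = 512/7*(-1/16)² = 2/7
CG = −√(2/7) = -0.534522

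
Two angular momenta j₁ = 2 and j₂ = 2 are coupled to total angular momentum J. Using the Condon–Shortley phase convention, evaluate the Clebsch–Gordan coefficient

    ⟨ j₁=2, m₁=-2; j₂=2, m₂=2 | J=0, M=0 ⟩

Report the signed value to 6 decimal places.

triangle: 4!×0!×0!/5! = 24/120
(j±m)!: 0!×4!×4!×0!×0!×0! = 576
prefactor² = (2J+1)×Δ×N² = 576/5
  k=4: +1/(4!×0!×0!×0!×0!×0!) = 1/24
Σ = 1/24  ⇒  CG² = 576/5×1/24² = 1/5
CG = +√(1/5) = +0.447214

+√(1/5) ≈ +0.447214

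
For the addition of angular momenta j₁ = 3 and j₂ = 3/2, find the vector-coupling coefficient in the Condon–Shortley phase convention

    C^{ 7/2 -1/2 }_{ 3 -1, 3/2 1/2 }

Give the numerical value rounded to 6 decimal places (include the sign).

triangle: 1!×5!×2!/9! = 240/362880
(j±m)!: 2!×4!×2!×1!×3!×4! = 13824
prefactor² = (2J+1)×Δ×N² = 512/7
  k=0: +1/(0!×1!×4!×2!×1!×0!) = 1/48
  k=1: −1/(1!×0!×3!×1!×2!×1!) = -1/12
Σ = -1/16  ⇒  CG² = 512/7×(-1/16)² = 2/7
CG = −√(2/7) = -0.534522

-0.534522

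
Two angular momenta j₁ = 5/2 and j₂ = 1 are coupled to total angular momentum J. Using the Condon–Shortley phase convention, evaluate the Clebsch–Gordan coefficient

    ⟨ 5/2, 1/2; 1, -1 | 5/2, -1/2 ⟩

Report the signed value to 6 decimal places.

j₁+j₂−J=1  J+j₁−j₂=4  J−j₁+j₂=1  j₁+j₂+J+1=7
(j₁±m₁, j₂±m₂, J±M) = (3,2,0,2,2,3)
P² = 288/35
sum k=0..0:
  [0] +1/4 = 1/4
S = 1/4
C² = P²·S² = 18/35 ; C = +0.717137

+0.717137  (= +√(18/35))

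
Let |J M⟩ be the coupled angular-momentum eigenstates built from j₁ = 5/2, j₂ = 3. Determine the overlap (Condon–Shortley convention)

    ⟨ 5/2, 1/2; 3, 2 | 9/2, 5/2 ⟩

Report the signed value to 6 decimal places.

triangle: 1!×4!×5!/11! = 2880/39916800
(j±m)!: 3!×2!×5!×1!×7!×2! = 14515200
prefactor² = (2J+1)×Δ×N² = 115200/11
  k=0: +1/(0!×1!×2!×5!×2!×0!) = 1/480
  k=1: −1/(1!×0!×1!×4!×3!×1!) = -1/144
Σ = -7/1440  ⇒  CG² = 115200/11×(-7/1440)² = 49/198
CG = −√(49/198) = -0.497468

−√(49/198) = -0.497468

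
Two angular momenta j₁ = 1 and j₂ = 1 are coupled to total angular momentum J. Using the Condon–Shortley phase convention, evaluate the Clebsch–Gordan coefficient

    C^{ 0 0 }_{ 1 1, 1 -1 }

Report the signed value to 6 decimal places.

+√(1/3) ≈ +0.577350

√[1·2!0!0!/3! · 2!0!0!2!0!0!] = √(4/3)
  +(−1)^0/∏(0,2,0,0,0,0)! = 1/2  (running 1/2)
⟨..|..⟩ = √(4/3)·(1/2) = +0.577350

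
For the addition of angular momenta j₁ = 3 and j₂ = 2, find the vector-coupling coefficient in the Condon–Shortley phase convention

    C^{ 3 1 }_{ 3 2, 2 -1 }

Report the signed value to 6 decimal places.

+√(1/4) = +0.500000

j₁+j₂−J=2  J+j₁−j₂=4  J−j₁+j₂=2  j₁+j₂+J+1=9
(j₁±m₁, j₂±m₂, J±M) = (5,1,1,3,4,2)
P² = 64
sum k=0..1:
  [0] +1/12 = 1/12
  [1] −1/48 = -1/48
S = 1/16
C² = P²·S² = 1/4 ; C = +0.500000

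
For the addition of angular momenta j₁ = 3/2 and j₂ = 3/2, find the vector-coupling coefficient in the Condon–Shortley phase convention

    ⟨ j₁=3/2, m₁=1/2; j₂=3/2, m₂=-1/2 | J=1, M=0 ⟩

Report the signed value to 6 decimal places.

-0.223607  (= −√(1/20))

triangle: 2!×1!×1!/5! = 2/120
(j±m)!: 2!×1!×1!×2!×1!×1! = 4
prefactor² = (2J+1)×Δ×N² = 1/5
  k=0: +1/(0!×2!×1!×1!×0!×0!) = 1/2
  k=1: −1/(1!×1!×0!×0!×1!×1!) = -1
Σ = -1/2  ⇒  CG² = 1/5×(-1/2)² = 1/20
CG = −√(1/20) = -0.223607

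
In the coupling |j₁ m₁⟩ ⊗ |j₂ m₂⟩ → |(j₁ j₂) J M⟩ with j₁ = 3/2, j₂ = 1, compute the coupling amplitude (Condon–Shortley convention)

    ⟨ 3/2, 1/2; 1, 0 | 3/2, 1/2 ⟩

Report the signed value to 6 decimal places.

triangle: 1!·2!·1!/5! = 2/120
(j±m)!: 2!·1!·1!·1!·2!·1! = 4
prefactor² = (2J+1)·Δ·N² = 4/15
  k=0: +1/(0!·1!·1!·1!·1!·0!) = 1
  k=1: −1/(1!·0!·0!·0!·2!·1!) = -1/2
Σ = 1/2  ⇒  CG² = 4/15·1/2² = 1/15
CG = +√(1/15) = +0.258199

+0.258199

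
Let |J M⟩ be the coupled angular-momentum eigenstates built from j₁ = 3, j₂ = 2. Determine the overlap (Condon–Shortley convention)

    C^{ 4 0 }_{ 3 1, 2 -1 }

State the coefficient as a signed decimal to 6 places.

+√(5/14) = +0.597614

√[9·1!5!3!/10! · 4!2!1!3!4!4!] = √(10368/35)
  +(−1)^0/∏(0,1,2,1,3,2)! = 1/24  (running 1/24)
  +(−1)^1/∏(1,0,1,0,4,3)! = -1/144  (running 5/144)
⟨..|..⟩ = √(10368/35)·(5/144) = +0.597614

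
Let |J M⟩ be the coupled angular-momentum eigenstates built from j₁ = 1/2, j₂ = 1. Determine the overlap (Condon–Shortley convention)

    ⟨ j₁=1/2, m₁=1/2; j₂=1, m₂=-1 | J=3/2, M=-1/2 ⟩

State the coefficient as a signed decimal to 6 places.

j₁+j₂−J=0  J+j₁−j₂=1  J−j₁+j₂=2  j₁+j₂+J+1=4
(j₁±m₁, j₂±m₂, J±M) = (1,0,0,2,1,2)
P² = 4/3
sum k=0..0:
  [0] +1/2 = 1/2
S = 1/2
C² = P²·S² = 1/3 ; C = +0.577350

+0.577350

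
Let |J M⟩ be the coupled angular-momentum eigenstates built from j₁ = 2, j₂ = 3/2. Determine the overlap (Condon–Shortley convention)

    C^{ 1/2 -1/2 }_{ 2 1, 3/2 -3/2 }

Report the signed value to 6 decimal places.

+0.316228  (= +√(1/10))

j₁+j₂−J=3  J+j₁−j₂=1  J−j₁+j₂=0  j₁+j₂+J+1=5
(j₁±m₁, j₂±m₂, J±M) = (3,1,0,3,0,1)
P² = 18/5
sum k=0..0:
  [0] +1/6 = 1/6
S = 1/6
C² = P²·S² = 1/10 ; C = +0.316228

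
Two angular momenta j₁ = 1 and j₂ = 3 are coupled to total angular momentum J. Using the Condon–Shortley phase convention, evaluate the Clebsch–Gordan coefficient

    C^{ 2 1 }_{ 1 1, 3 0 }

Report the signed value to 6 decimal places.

triangle: 2!×0!×4!/7! = 48/5040
(j±m)!: 2!×0!×3!×3!×3!×1! = 432
prefactor² = (2J+1)×Δ×N² = 144/7
  k=0: +1/(0!×2!×0!×3!×0!×1!) = 1/12
Σ = 1/12  ⇒  CG² = 144/7×1/12² = 1/7
CG = +√(1/7) = +0.377964

+√(1/7) ≈ +0.377964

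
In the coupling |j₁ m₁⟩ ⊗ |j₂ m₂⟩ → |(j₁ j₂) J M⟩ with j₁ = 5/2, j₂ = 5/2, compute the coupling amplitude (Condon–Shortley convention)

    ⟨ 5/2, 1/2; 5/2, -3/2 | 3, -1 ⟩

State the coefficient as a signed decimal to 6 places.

+0.182574

triangle: 2!×3!×3!/9! = 72/362880
(j±m)!: 3!×2!×1!×4!×2!×4! = 13824
prefactor² = (2J+1)×Δ×N² = 96/5
  k=0: +1/(0!×2!×2!×1!×1!×2!) = 1/8
  k=1: −1/(1!×1!×1!×0!×2!×3!) = -1/12
Σ = 1/24  ⇒  CG² = 96/5×1/24² = 1/30
CG = +√(1/30) = +0.182574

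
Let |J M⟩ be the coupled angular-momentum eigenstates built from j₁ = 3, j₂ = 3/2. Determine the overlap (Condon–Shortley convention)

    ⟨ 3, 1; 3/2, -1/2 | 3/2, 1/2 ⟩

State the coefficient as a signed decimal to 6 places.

−√(12/35) ≈ -0.585540

√[4·3!3!0!/7! · 4!2!1!2!2!1!] = √(192/35)
  +(−1)^1/∏(1,2,1,0,2,0)! = -1/4  (running -1/4)
⟨..|..⟩ = √(192/35)·(-1/4) = -0.585540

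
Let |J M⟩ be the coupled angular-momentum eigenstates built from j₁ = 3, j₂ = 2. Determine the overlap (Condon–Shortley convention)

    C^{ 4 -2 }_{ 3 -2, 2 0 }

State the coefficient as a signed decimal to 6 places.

j₁+j₂−J=1  J+j₁−j₂=5  J−j₁+j₂=3  j₁+j₂+J+1=10
(j₁±m₁, j₂±m₂, J±M) = (1,5,2,2,2,6)
P² = 8640/7
sum k=0..1:
  [0] +1/240 = 1/240
  [1] −1/48 = -1/48
S = -1/60
C² = P²·S² = 12/35 ; C = -0.585540

−√(12/35) ≈ -0.585540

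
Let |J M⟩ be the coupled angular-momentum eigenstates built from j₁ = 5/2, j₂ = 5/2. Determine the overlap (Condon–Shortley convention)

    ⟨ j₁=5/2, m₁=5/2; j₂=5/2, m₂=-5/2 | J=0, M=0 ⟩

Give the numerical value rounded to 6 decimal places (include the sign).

triangle: 5!×0!×0!/6! = 120/720
(j±m)!: 5!×0!×0!×5!×0!×0! = 14400
prefactor² = (2J+1)×Δ×N² = 2400
  k=0: +1/(0!×5!×0!×0!×0!×0!) = 1/120
Σ = 1/120  ⇒  CG² = 2400×1/120² = 1/6
CG = +√(1/6) = +0.408248

+0.408248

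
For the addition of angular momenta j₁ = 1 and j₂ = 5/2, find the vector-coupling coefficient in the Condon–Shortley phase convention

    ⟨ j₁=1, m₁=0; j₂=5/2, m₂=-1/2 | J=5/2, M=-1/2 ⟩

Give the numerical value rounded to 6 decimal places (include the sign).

j₁+j₂−J=1  J+j₁−j₂=1  J−j₁+j₂=4  j₁+j₂+J+1=7
(j₁±m₁, j₂±m₂, J±M) = (1,1,2,3,2,3)
P² = 144/35
sum k=0..1:
  [0] +1/4 = 1/4
  [1] −1/6 = -1/6
S = 1/12
C² = P²·S² = 1/35 ; C = +0.169031

+√(1/35) = +0.169031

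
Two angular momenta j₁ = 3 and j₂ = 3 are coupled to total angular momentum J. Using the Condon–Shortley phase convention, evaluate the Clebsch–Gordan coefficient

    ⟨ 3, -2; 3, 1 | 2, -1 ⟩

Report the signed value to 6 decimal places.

−√(5/28) = -0.422577

√[5·4!2!2!/9! · 1!5!4!2!1!3!] = √(320/7)
  +(−1)^3/∏(3,1,2,1,0,1)! = -1/12  (running -1/12)
  +(−1)^4/∏(4,0,1,0,1,2)! = 1/48  (running -1/16)
⟨..|..⟩ = √(320/7)·(-1/16) = -0.422577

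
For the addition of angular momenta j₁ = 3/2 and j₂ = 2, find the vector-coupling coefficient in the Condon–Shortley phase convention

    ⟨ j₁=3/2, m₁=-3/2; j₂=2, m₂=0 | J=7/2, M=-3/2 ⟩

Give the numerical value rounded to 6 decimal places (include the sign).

√[8·0!3!4!/8! · 0!3!2!2!2!5!] = √(1152/7)
  +(−1)^0/∏(0,0,3,2,0,2)! = 1/24  (running 1/24)
⟨..|..⟩ = √(1152/7)·(1/24) = +0.534522

+√(2/7) = +0.534522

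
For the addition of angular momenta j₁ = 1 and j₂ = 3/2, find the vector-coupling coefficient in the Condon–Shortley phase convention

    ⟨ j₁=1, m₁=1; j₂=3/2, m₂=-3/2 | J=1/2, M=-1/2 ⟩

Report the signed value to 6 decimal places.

+0.707107  (= +√(1/2))

j₁+j₂−J=2  J+j₁−j₂=0  J−j₁+j₂=1  j₁+j₂+J+1=4
(j₁±m₁, j₂±m₂, J±M) = (2,0,0,3,0,1)
P² = 2
sum k=0..0:
  [0] +1/2 = 1/2
S = 1/2
C² = P²·S² = 1/2 ; C = +0.707107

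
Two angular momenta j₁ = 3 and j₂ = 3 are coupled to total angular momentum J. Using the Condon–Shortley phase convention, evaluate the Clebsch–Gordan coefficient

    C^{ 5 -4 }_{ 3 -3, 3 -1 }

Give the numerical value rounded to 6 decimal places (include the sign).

-0.707107

j₁+j₂−J=1  J+j₁−j₂=5  J−j₁+j₂=5  j₁+j₂+J+1=12
(j₁±m₁, j₂±m₂, J±M) = (0,6,2,4,1,9)
P² = 4147200
sum k=1..1:
  [1] −1/2880 = -1/2880
S = -1/2880
C² = P²·S² = 1/2 ; C = -0.707107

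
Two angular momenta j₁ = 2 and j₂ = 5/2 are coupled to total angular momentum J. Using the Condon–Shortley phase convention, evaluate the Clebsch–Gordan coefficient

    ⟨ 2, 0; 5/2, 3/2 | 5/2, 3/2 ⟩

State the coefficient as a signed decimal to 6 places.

−√(1/70) ≈ -0.119523

j₁+j₂−J=2  J+j₁−j₂=2  J−j₁+j₂=3  j₁+j₂+J+1=8
(j₁±m₁, j₂±m₂, J±M) = (2,2,4,1,4,1)
P² = 288/35
sum k=1..2:
  [1] −1/6 = -1/6
  [2] +1/8 = 1/8
S = -1/24
C² = P²·S² = 1/70 ; C = -0.119523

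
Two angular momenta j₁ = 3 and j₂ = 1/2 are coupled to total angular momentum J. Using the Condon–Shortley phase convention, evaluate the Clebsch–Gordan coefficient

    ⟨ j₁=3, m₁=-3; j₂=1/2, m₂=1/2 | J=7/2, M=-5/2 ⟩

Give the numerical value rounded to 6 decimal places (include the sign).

j₁+j₂−J=0  J+j₁−j₂=6  J−j₁+j₂=1  j₁+j₂+J+1=8
(j₁±m₁, j₂±m₂, J±M) = (0,6,1,0,1,6)
P² = 518400/7
sum k=0..0:
  [0] +1/720 = 1/720
S = 1/720
C² = P²·S² = 1/7 ; C = +0.377964

+0.377964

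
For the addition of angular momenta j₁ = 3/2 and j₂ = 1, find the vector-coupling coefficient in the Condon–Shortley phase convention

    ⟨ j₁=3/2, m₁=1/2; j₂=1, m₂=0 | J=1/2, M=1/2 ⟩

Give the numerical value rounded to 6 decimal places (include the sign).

−√(1/3) = -0.577350

triangle: 2!·1!·0!/4! = 2/24
(j±m)!: 2!·1!·1!·1!·1!·0! = 2
prefactor² = (2J+1)·Δ·N² = 1/3
  k=1: −1/(1!·1!·0!·0!·1!·0!) = -1
Σ = -1  ⇒  CG² = 1/3·(-1)² = 1/3
CG = −√(1/3) = -0.577350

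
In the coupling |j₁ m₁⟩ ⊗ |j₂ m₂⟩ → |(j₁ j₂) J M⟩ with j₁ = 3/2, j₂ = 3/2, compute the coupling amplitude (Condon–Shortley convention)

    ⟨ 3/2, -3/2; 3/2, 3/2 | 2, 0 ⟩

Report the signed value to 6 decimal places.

−√(1/4) ≈ -0.500000

triangle: 1!*2!*2!/6! = 4/720
(j±m)!: 0!*3!*3!*0!*2!*2! = 144
prefactor² = (2J+1)*Δ*N² = 4
  k=1: −1/(1!*0!*2!*2!*0!*0!) = -1/4
Σ = -1/4  ⇒  CG² = 4*(-1/4)² = 1/4
CG = −√(1/4) = -0.500000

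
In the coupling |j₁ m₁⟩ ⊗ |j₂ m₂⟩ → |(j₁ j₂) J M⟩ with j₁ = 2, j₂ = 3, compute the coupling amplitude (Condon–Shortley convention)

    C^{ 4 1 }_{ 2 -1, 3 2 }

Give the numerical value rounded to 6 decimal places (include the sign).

-0.591608

√[9·1!3!5!/10! · 1!3!5!1!5!3!] = √(6480/7)
  +(−1)^0/∏(0,1,3,5,0,0)! = 1/720  (running 1/720)
  +(−1)^1/∏(1,0,2,4,1,1)! = -1/48  (running -7/360)
⟨..|..⟩ = √(6480/7)·(-7/360) = -0.591608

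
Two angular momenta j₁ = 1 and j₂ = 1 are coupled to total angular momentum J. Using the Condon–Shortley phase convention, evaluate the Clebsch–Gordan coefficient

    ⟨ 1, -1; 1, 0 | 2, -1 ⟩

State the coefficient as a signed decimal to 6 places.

+0.707107  (= +√(1/2))

j₁+j₂−J=0  J+j₁−j₂=2  J−j₁+j₂=2  j₁+j₂+J+1=5
(j₁±m₁, j₂±m₂, J±M) = (0,2,1,1,1,3)
P² = 2
sum k=0..0:
  [0] +1/2 = 1/2
S = 1/2
C² = P²·S² = 1/2 ; C = +0.707107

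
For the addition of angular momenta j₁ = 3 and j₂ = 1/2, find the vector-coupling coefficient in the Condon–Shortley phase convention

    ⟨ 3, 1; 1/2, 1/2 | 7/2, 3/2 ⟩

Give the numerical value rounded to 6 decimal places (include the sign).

+0.845154  (= +√(5/7))

triangle: 0!×6!×1!/8! = 720/40320
(j±m)!: 4!×2!×1!×0!×5!×2! = 11520
prefactor² = (2J+1)×Δ×N² = 11520/7
  k=0: +1/(0!×0!×2!×1!×4!×0!) = 1/48
Σ = 1/48  ⇒  CG² = 11520/7×1/48² = 5/7
CG = +√(5/7) = +0.845154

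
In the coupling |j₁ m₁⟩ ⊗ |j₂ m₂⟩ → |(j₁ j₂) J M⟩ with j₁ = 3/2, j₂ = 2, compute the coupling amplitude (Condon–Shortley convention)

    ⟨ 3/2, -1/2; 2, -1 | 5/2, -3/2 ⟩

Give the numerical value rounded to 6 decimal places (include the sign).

+√(1/35) = +0.169031

√[6·1!2!3!/7! · 1!2!1!3!1!4!] = √(144/35)
  +(−1)^0/∏(0,1,2,1,0,2)! = 1/4  (running 1/4)
  +(−1)^1/∏(1,0,1,0,1,3)! = -1/6  (running 1/12)
⟨..|..⟩ = √(144/35)·(1/12) = +0.169031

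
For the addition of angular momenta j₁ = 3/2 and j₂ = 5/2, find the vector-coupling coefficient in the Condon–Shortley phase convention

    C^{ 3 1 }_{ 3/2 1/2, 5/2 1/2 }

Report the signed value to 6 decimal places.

j₁+j₂−J=1  J+j₁−j₂=2  J−j₁+j₂=4  j₁+j₂+J+1=8
(j₁±m₁, j₂±m₂, J±M) = (2,1,3,2,4,2)
P² = 48/5
sum k=0..1:
  [0] +1/6 = 1/6
  [1] −1/8 = -1/8
S = 1/24
C² = P²·S² = 1/60 ; C = +0.129099

+0.129099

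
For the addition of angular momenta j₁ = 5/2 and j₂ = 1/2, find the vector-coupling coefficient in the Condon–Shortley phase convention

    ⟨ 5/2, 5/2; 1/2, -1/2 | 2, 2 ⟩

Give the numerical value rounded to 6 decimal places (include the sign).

j₁+j₂−J=1  J+j₁−j₂=4  J−j₁+j₂=0  j₁+j₂+J+1=6
(j₁±m₁, j₂±m₂, J±M) = (5,0,0,1,4,0)
P² = 480
sum k=0..0:
  [0] +1/24 = 1/24
S = 1/24
C² = P²·S² = 5/6 ; C = +0.912871

+√(5/6) = +0.912871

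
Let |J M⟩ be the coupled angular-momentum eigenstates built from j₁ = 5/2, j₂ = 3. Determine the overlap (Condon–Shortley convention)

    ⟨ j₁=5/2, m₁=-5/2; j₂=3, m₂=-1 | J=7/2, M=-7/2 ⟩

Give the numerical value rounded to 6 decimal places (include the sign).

+0.471405

triangle: 2!×3!×4!/10! = 288/3628800
(j±m)!: 0!×5!×2!×4!×0!×7! = 29030400
prefactor² = (2J+1)×Δ×N² = 18432
  k=2: +1/(2!×0!×3!×0!×0!×4!) = 1/288
Σ = 1/288  ⇒  CG² = 18432×1/288² = 2/9
CG = +√(2/9) = +0.471405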